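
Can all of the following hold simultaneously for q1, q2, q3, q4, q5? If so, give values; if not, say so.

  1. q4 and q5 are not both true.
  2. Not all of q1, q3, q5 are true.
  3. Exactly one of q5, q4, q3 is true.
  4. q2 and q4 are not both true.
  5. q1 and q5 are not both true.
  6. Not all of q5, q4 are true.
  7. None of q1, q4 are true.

q1 = False, q2 = False, q3 = False, q4 = False, q5 = True

  (1) q4=F, q5=T — not both ✓
  (2) {q1, q3, q5}: 1/3 true — not all ✓
  (3) {q5, q4, q3}: 1 true — exactly one ✓
  (4) q2=F, q4=F — not both ✓
  (5) q1=F, q5=T — not both ✓
  (6) {q5, q4}: 1/2 true — not all ✓
  (7) {q1, q4}: 0 true — none ✓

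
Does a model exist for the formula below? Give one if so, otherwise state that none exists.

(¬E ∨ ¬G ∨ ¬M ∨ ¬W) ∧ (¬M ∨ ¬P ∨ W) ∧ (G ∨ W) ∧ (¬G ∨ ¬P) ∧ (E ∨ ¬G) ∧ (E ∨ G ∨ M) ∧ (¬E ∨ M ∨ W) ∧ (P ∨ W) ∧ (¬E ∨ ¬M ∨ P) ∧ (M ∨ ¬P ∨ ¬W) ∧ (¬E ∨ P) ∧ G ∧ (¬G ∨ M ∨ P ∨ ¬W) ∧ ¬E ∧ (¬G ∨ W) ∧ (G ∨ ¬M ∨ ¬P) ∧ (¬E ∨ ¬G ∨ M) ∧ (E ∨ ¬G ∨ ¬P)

No satisfying assignment exists.

Case E = True:
  Clause (¬E) is falsified — contradiction.
Case E = False:
  (E ∨ ¬G) forces G = False.
  Clause (G) is falsified — contradiction.
Both cases fail, so the formula is unsatisfiable.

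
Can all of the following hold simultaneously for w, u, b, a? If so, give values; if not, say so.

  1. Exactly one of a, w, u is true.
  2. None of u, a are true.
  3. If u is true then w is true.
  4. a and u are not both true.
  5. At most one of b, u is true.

w = True; u = False; b = False; a = False

  (1) {a, w, u}: 1 true — exactly one ✓
  (2) {u, a}: 0 true — none ✓
  (3) u=F ⇒ w: vacuous ✓
  (4) a=F, u=F — not both ✓
  (5) {b, u}: 0 true — at most one ✓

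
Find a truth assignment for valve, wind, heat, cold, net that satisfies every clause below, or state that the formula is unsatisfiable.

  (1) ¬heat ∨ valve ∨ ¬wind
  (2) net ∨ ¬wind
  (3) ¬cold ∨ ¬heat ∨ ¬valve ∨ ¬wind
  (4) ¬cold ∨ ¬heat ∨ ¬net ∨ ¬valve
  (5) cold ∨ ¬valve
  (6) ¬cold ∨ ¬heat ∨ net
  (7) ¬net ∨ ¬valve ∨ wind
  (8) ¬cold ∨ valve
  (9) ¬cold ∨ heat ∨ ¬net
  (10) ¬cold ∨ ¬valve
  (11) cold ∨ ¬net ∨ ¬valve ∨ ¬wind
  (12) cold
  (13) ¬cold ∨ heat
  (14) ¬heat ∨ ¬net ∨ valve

The formula is unsatisfiable.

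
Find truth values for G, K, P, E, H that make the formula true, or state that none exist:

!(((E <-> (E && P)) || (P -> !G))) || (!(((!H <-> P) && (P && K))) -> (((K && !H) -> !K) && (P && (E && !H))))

G = True, K = True, P = True, E = True, H = False

  !(((E <-> (E && P)) || (P -> !G))) || (!(((!H <-> P) && (P && K))) -> (((K && !H) -> !K) && (P && (E && !H)))) = True
    !(((E <-> (E && P)) || (P -> !G))) = False
      (E <-> (E && P)) || (P -> !G) = True
        E <-> (E && P) = True
          E && P = True
        P -> !G = False
          !G = False
    !(((!H <-> P) && (P && K))) -> (((K && !H) -> !K) && (P && (E && !H))) = True
      !(((!H <-> P) && (P && K))) = False
        (!H <-> P) && (P && K) = True
          !H <-> P = True
            !H = True
          P && K = True
      ((K && !H) -> !K) && (P && (E && !H)) = False
        (K && !H) -> !K = False
          K && !H = True
            !H = True
          !K = False
        P && (E && !H) = True
          E && !H = True
            !H = True
The formula evaluates to True.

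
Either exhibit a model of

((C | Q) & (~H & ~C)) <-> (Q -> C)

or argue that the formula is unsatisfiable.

C = False; Q = True; H = True

  ((C | Q) & (~H & ~C)) <-> (Q -> C) = True
    (C | Q) & (~H & ~C) = False
      C | Q = True
      ~H & ~C = False
        ~H = False
        ~C = True
    Q -> C = False
The formula evaluates to True.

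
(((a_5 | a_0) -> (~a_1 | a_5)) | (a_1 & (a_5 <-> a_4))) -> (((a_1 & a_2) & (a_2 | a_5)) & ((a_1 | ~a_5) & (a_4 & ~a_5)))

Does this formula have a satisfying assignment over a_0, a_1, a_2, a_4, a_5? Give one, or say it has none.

a_0 = True, a_1 = True, a_2 = False, a_4 = True, a_5 = False

  (((a_5 | a_0) -> (~a_1 | a_5)) | (a_1 & (a_5 <-> a_4))) -> (((a_1 & a_2) & (a_2 | a_5)) & ((a_1 | ~a_5) & (a_4 & ~a_5))) = True
    ((a_5 | a_0) -> (~a_1 | a_5)) | (a_1 & (a_5 <-> a_4)) = False
      (a_5 | a_0) -> (~a_1 | a_5) = False
        a_5 | a_0 = True
        ~a_1 | a_5 = False
          ~a_1 = False
      a_1 & (a_5 <-> a_4) = False
        a_5 <-> a_4 = False
    ((a_1 & a_2) & (a_2 | a_5)) & ((a_1 | ~a_5) & (a_4 & ~a_5)) = False
      (a_1 & a_2) & (a_2 | a_5) = False
        a_1 & a_2 = False
        a_2 | a_5 = False
      (a_1 | ~a_5) & (a_4 & ~a_5) = True
        a_1 | ~a_5 = True
          ~a_5 = True
        a_4 & ~a_5 = True
          ~a_5 = True
The formula evaluates to True.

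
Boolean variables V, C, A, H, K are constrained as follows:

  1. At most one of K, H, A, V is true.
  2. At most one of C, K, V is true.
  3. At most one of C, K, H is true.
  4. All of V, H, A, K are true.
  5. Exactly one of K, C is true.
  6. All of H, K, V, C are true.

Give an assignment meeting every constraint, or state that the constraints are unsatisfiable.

UNSATISFIABLE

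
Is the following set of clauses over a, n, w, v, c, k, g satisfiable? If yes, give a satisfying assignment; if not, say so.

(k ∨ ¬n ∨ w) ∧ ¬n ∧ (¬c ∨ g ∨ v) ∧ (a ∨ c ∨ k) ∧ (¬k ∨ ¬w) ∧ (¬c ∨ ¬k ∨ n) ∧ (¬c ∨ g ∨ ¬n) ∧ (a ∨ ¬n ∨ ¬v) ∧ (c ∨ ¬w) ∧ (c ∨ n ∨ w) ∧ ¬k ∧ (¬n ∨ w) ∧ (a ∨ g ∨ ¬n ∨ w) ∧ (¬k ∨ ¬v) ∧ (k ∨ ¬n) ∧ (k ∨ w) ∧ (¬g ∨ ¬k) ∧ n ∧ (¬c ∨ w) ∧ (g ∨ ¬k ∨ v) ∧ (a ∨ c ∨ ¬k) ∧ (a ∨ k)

The formula is unsatisfiable.

Case n = True:
  Clause (¬n) is falsified — contradiction.
Case n = False:
  Clause (n) is falsified — contradiction.
Both cases fail, so the formula is unsatisfiable.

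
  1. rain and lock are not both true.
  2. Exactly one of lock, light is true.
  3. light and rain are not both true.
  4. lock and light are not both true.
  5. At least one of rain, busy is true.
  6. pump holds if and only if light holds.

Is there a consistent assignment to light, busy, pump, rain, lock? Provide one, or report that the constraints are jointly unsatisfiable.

light = False, busy = True, pump = False, rain = False, lock = True

  (1) rain=F, lock=T — not both ✓
  (2) {lock, light}: 1 true — exactly one ✓
  (3) light=F, rain=F — not both ✓
  (4) lock=T, light=F — not both ✓
  (5) {rain, busy}: 1 true — at least one ✓
  (6) pump=F, light=F — same ✓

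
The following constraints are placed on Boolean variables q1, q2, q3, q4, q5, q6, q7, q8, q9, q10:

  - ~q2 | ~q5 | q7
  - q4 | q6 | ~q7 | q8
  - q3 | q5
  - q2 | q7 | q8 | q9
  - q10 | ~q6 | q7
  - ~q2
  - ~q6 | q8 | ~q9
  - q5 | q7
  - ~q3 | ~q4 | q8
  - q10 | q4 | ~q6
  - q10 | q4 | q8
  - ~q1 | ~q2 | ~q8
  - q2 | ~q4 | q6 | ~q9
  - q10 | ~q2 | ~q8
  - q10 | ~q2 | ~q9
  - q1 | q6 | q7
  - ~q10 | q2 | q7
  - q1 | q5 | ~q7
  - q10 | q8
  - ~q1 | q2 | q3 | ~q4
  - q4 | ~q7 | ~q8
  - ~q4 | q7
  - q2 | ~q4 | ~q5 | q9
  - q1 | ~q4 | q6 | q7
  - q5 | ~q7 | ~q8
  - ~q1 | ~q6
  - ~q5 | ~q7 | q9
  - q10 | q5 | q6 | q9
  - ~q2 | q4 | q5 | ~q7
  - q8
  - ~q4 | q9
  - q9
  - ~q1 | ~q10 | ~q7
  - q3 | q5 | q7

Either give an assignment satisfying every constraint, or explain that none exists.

q1: False, q2: False, q3: False, q4: True, q5: True, q6: True, q7: True, q8: True, q9: True, q10: False

Unit clause (~q2) forces q2 = False.
Unit clause (q8) forces q8 = True.
Unit clause (q9) forces q9 = True.
Set q1 = False.
Set q3 = False.
  then (q3 | q5) forces q5 = True.
Try q4 = False:
  (q4 | ~q7 | ~q8) forces q7 = False.
  (q1 | q6 | q7) forces q6 = True.
  (q10 | ~q6 | q7) forces q10 = True.
  clause (~q10 | q2 | q7) is falsified — backtrack.
So q4 = True.
  then (q2 | ~q4 | q6 | ~q9) forces q6 = True.
  then (~q4 | q7) forces q7 = True.
Set q10 = False.
All clauses satisfied.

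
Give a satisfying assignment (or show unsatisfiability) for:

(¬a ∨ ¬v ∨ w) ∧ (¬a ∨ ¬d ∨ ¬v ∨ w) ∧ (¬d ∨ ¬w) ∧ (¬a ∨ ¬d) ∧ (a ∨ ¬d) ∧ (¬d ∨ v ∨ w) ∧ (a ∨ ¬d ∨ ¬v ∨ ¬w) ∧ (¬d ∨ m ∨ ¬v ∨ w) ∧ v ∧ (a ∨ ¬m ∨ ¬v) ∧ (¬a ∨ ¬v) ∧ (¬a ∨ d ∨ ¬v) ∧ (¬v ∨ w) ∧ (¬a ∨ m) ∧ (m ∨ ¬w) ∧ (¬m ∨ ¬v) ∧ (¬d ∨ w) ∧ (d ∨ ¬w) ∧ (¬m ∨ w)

Unsatisfiable — no assignment works.

Case w = True:
  (¬d ∨ ¬w) forces d = False.
  Clause (d ∨ ¬w) is falsified — contradiction.
Case w = False:
  (v) forces v = True.
  Clause (¬v ∨ w) is falsified — contradiction.
Both cases fail, so the formula is unsatisfiable.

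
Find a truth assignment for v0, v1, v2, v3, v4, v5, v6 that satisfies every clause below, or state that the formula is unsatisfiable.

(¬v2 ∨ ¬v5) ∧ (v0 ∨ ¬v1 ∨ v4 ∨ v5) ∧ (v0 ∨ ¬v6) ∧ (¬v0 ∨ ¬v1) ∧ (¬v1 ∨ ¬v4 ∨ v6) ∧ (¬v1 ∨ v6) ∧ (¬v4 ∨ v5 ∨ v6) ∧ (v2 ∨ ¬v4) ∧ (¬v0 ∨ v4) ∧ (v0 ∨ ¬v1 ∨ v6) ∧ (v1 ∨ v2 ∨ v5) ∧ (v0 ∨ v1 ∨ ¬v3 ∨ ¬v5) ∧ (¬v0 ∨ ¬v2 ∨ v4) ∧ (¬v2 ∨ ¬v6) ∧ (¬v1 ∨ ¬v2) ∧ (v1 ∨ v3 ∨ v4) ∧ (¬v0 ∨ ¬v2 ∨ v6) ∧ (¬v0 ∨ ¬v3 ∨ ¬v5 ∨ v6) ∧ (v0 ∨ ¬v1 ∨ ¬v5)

Set v0 = False.
  then (v0 ∨ ¬v6) forces v6 = False.
  then (¬v1 ∨ v6) forces v1 = False.
Try v2 = False:
  (v2 ∨ ¬v4) forces v4 = False.
  (v1 ∨ v2 ∨ v5) forces v5 = True.
  (v0 ∨ v1 ∨ ¬v3 ∨ ¬v5) forces v3 = False.
  clause (v1 ∨ v3 ∨ v4) is falsified — backtrack.
So v2 = True.
  then (¬v2 ∨ ¬v5) forces v5 = False.
  then (¬v4 ∨ v5 ∨ v6) forces v4 = False.
  then (v1 ∨ v3 ∨ v4) forces v3 = True.
All clauses satisfied.

v0: False, v1: False, v2: True, v3: True, v4: False, v5: False, v6: False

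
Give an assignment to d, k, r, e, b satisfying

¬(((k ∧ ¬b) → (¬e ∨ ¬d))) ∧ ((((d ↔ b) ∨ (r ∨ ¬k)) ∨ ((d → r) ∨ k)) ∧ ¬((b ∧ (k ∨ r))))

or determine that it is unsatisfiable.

d = True; k = True; r = True; e = True; b = False

  ¬(((k ∧ ¬b) → (¬e ∨ ¬d))) = True
    (k ∧ ¬b) → (¬e ∨ ¬d) = False
      k ∧ ¬b = True
        ¬b = True
      ¬e ∨ ¬d = False
        ¬e = False
        ¬d = False
  (((d ↔ b) ∨ (r ∨ ¬k)) ∨ ((d → r) ∨ k)) ∧ ¬((b ∧ (k ∨ r))) = True
    ((d ↔ b) ∨ (r ∨ ¬k)) ∨ ((d → r) ∨ k) = True
      (d ↔ b) ∨ (r ∨ ¬k) = True
        d ↔ b = False
        r ∨ ¬k = True
          ¬k = False
      (d → r) ∨ k = True
        d → r = True
    ¬((b ∧ (k ∨ r))) = True
      b ∧ (k ∨ r) = False
        k ∨ r = True
Both conjuncts True, so the formula holds.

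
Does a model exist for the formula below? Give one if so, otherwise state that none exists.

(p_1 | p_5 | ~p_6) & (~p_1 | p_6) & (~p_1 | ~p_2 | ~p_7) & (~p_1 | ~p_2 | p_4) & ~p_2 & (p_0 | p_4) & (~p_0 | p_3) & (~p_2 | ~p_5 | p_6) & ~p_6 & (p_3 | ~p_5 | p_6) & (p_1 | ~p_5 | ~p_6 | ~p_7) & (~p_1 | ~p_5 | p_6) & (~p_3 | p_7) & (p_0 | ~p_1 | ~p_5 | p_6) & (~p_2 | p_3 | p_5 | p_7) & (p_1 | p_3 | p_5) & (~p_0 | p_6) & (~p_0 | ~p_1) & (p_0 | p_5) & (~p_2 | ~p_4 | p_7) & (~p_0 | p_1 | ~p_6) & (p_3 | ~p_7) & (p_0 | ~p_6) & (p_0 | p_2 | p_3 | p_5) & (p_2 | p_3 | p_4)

p_0: False; p_1: False; p_2: False; p_3: True; p_4: True; p_5: True; p_6: False; p_7: True

Unit clause (~p_2) forces p_2 = False.
Unit clause (~p_6) forces p_6 = False.
In (~p_0 | p_6) only ~p_0 is left, so p_0 = False.
In (p_0 | p_5) only p_5 is left, so p_5 = True.
In (~p_1 | p_6) only ~p_1 is left, so p_1 = False.
In (p_0 | p_4) only p_4 is left, so p_4 = True.
In (p_3 | ~p_5 | p_6) only p_3 is left, so p_3 = True.
In (~p_3 | p_7) only p_7 is left, so p_7 = True.
All clauses satisfied.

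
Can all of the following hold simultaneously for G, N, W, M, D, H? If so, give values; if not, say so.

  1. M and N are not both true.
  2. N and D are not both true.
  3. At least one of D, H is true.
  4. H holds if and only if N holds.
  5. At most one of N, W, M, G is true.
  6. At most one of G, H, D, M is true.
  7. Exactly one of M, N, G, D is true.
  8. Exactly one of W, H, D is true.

G: False, N: True, W: False, M: False, D: False, H: True

  (1) M=F, N=T — not both ✓
  (2) N=T, D=F — not both ✓
  (3) {D, H}: 1 true — at least one ✓
  (4) H=T, N=T — same ✓
  (5) {N, W, M, G}: 1 true — at most one ✓
  (6) {G, H, D, M}: 1 true — at most one ✓
  (7) {M, N, G, D}: 1 true — exactly one ✓
  (8) {W, H, D}: 1 true — exactly one ✓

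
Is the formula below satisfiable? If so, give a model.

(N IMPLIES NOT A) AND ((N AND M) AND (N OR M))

N: True, M: True, A: False

  N IMPLIES NOT A = True
    NOT A = True
  (N AND M) AND (N OR M) = True
    N AND M = True
    N OR M = True
Both conjuncts True, so the formula holds.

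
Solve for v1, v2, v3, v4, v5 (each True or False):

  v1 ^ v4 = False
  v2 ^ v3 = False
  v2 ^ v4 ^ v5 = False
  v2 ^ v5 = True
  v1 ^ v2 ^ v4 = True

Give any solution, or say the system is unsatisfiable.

v1: True, v2: True, v3: True, v4: True, v5: False

v1 ^ v4 = T ^ T = False ✓
v2 ^ v3 = T ^ T = False ✓
v2 ^ v4 ^ v5 = T ^ T ^ F = False ✓
v2 ^ v5 = T ^ F = True ✓
v1 ^ v2 ^ v4 = T ^ T ^ T = True ✓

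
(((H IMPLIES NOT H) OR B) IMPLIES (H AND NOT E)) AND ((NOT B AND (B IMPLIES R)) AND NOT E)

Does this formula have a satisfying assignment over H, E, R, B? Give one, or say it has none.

H = True, E = False, R = False, B = False

  ((H IMPLIES NOT H) OR B) IMPLIES (H AND NOT E) = True
    (H IMPLIES NOT H) OR B = False
      H IMPLIES NOT H = False
        NOT H = False
    H AND NOT E = True
      NOT E = True
  (NOT B AND (B IMPLIES R)) AND NOT E = True
    NOT B AND (B IMPLIES R) = True
      NOT B = True
      B IMPLIES R = True
    NOT E = True
Both conjuncts True, so the formula holds.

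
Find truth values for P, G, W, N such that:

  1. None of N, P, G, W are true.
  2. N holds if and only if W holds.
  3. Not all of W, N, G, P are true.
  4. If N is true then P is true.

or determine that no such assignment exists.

P = False; G = False; W = False; N = False

  (1) {N, P, G, W}: 0 true — none ✓
  (2) N=F, W=F — same ✓
  (3) {W, N, G, P}: 0/4 true — not all ✓
  (4) N=F ⇒ P: vacuous ✓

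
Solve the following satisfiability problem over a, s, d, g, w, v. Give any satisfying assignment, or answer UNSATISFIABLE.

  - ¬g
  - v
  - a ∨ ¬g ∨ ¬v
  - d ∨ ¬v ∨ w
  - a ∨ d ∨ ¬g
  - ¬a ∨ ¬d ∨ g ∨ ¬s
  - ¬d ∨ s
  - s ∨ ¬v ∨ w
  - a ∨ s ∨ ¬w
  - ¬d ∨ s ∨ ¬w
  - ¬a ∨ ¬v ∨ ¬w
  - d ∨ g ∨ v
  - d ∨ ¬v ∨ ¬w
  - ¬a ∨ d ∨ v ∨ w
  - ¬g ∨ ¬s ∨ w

a: False, s: True, d: True, g: False, w: False, v: True

Unit clause (¬g) forces g = False.
Unit clause (v) forces v = True.
Try a = True:
  (¬a ∨ ¬v ∨ ¬w) forces w = False.
  (d ∨ ¬v ∨ w) forces d = True.
  (¬a ∨ ¬d ∨ g ∨ ¬s) forces s = False.
  clause (¬d ∨ s) is falsified — backtrack.
So a = False.
Try s = False:
  (¬d ∨ s) forces d = False.
  (d ∨ ¬v ∨ w) forces w = True.
  clause (a ∨ s ∨ ¬w) is falsified — backtrack.
So s = True.
Set d = True.
Set w = False.
All clauses satisfied.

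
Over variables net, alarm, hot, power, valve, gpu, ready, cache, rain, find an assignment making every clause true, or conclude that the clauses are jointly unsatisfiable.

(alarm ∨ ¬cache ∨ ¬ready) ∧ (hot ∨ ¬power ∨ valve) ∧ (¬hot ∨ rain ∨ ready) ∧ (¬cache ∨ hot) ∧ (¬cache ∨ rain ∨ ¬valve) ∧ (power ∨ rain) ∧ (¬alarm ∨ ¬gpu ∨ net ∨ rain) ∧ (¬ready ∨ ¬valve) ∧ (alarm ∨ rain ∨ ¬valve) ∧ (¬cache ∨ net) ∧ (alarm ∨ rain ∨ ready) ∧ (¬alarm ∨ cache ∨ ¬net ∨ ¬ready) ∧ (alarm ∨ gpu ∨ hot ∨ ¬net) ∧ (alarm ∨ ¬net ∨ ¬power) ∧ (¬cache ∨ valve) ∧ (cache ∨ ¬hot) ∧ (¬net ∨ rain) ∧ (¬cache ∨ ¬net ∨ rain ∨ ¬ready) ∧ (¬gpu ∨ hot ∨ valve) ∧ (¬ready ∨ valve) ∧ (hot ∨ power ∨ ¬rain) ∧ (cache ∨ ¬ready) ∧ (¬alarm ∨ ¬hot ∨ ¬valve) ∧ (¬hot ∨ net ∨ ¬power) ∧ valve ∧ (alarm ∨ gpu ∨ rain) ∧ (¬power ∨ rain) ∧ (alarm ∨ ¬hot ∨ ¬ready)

Unit clause (valve) forces valve = True.
In (¬ready ∨ ¬valve) only ¬ready is left, so ready = False.
Set net = False.
  then (¬cache ∨ net) forces cache = False.
  then (cache ∨ ¬hot) forces hot = False.
Set alarm = True.
Try power = False:
  (power ∨ rain) forces rain = True.
  clause (hot ∨ power ∨ ¬rain) is falsified — backtrack.
So power = True.
  then (¬power ∨ rain) forces rain = True.
Set gpu = True.
All clauses satisfied.

net: False, alarm: True, hot: False, power: True, valve: True, gpu: True, ready: False, cache: False, rain: True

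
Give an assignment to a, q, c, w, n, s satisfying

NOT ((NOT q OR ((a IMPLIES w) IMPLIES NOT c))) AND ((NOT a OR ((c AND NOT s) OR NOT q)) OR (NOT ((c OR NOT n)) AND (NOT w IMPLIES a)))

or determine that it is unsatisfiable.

a = False, q = True, c = True, w = True, n = True, s = True

  NOT ((NOT q OR ((a IMPLIES w) IMPLIES NOT c))) = True
    NOT q OR ((a IMPLIES w) IMPLIES NOT c) = False
      NOT q = False
      (a IMPLIES w) IMPLIES NOT c = False
        a IMPLIES w = True
        NOT c = False
  (NOT a OR ((c AND NOT s) OR NOT q)) OR (NOT ((c OR NOT n)) AND (NOT w IMPLIES a)) = True
    NOT a OR ((c AND NOT s) OR NOT q) = True
      NOT a = True
      (c AND NOT s) OR NOT q = False
        c AND NOT s = False
          NOT s = False
        NOT q = False
    NOT ((c OR NOT n)) AND (NOT w IMPLIES a) = False
      NOT ((c OR NOT n)) = False
        c OR NOT n = True
          NOT n = False
      NOT w IMPLIES a = True
        NOT w = False
Both conjuncts True, so the formula holds.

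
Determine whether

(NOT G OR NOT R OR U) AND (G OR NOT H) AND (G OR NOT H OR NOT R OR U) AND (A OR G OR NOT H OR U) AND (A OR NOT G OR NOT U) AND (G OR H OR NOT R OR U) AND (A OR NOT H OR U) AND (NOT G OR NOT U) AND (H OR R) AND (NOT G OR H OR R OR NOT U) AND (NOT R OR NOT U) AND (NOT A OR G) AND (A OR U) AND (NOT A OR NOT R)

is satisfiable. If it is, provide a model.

A = True; R = False; H = True; G = True; U = False

Try A = False:
  (A OR U) forces U = True.
  (A OR NOT G OR NOT U) forces G = False.
  (G OR NOT H) forces H = False.
  (H OR R) forces R = True.
  clause (NOT R OR NOT U) is falsified — backtrack.
So A = True.
  then (NOT A OR G) forces G = True.
  then (NOT A OR NOT R) forces R = False.
  then (NOT G OR NOT U) forces U = False.
  then (H OR R) forces H = True.
All clauses satisfied.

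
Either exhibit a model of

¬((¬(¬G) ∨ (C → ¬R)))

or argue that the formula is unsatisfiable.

C = True; R = True; G = False

  ¬((¬(¬G) ∨ (C → ¬R))) = True
    ¬(¬G) ∨ (C → ¬R) = False
      ¬(¬G) = False
        ¬G = True
      C → ¬R = False
        ¬R = False
The formula evaluates to True.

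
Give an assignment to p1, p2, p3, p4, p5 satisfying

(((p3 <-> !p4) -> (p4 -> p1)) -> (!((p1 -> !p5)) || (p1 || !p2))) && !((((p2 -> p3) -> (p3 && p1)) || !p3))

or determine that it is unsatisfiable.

p1 = False, p2 = False, p3 = True, p4 = True, p5 = True

  ((p3 <-> !p4) -> (p4 -> p1)) -> (!((p1 -> !p5)) || (p1 || !p2)) = True
    (p3 <-> !p4) -> (p4 -> p1) = True
      p3 <-> !p4 = False
        !p4 = False
      p4 -> p1 = False
    !((p1 -> !p5)) || (p1 || !p2) = True
      !((p1 -> !p5)) = False
        p1 -> !p5 = True
          !p5 = False
      p1 || !p2 = True
        !p2 = True
  !((((p2 -> p3) -> (p3 && p1)) || !p3)) = True
    ((p2 -> p3) -> (p3 && p1)) || !p3 = False
      (p2 -> p3) -> (p3 && p1) = False
        p2 -> p3 = True
        p3 && p1 = False
      !p3 = False
Both conjuncts True, so the formula holds.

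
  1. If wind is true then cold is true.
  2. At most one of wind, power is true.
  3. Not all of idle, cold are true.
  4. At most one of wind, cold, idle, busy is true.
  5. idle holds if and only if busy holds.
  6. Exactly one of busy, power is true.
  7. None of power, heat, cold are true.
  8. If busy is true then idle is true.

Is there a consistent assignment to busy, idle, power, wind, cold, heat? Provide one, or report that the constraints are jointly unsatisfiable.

Unsatisfiable — no assignment works.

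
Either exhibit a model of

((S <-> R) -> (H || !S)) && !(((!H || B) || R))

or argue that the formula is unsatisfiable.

B=F, R=F, S=T, H=T

  (S <-> R) -> (H || !S) = True
    S <-> R = False
    H || !S = True
      !S = False
  !(((!H || B) || R)) = True
    (!H || B) || R = False
      !H || B = False
        !H = False
Both conjuncts True, so the formula holds.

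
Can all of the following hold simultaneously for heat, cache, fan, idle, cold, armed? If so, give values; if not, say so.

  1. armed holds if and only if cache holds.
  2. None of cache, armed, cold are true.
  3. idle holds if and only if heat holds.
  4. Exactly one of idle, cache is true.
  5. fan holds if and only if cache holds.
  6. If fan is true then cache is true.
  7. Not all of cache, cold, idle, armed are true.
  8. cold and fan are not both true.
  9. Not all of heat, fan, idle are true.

heat: True; cache: False; fan: False; idle: True; cold: False; armed: False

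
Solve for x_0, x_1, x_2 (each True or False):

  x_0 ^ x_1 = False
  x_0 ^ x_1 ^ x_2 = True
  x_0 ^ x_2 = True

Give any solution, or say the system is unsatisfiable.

x_0=F, x_1=F, x_2=T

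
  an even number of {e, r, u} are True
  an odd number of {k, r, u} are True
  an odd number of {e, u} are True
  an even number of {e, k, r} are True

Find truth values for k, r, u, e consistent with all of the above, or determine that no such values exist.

k=T; r=T; u=T; e=F

{e, r, u}: 2 true → even ✓
{k, r, u}: 3 true → odd ✓
{e, u}: 1 true → odd ✓
{e, k, r}: 2 true → even ✓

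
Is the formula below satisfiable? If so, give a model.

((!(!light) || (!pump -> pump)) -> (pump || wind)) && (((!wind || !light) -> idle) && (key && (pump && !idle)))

light = True, pump = True, idle = False, key = True, wind = True

  (!(!light) || (!pump -> pump)) -> (pump || wind) = True
    !(!light) || (!pump -> pump) = True
      !(!light) = True
        !light = False
      !pump -> pump = True
        !pump = False
    pump || wind = True
  ((!wind || !light) -> idle) && (key && (pump && !idle)) = True
    (!wind || !light) -> idle = True
      !wind || !light = False
        !wind = False
        !light = False
    key && (pump && !idle) = True
      pump && !idle = True
        !idle = True
Both conjuncts True, so the formula holds.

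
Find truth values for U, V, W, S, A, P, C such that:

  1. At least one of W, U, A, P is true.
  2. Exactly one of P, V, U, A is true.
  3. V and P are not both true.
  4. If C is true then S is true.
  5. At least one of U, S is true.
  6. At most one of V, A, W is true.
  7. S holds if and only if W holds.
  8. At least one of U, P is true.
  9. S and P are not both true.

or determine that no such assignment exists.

U = True, V = False, W = True, S = True, A = False, P = False, C = False

  (1) {W, U, A, P}: 2 true — at least one ✓
  (2) {P, V, U, A}: 1 true — exactly one ✓
  (3) V=F, P=F — not both ✓
  (4) C=F ⇒ S: vacuous ✓
  (5) {U, S}: 2 true — at least one ✓
  (6) {V, A, W}: 1 true — at most one ✓
  (7) S=T, W=T — same ✓
  (8) {U, P}: 1 true — at least one ✓
  (9) S=T, P=F — not both ✓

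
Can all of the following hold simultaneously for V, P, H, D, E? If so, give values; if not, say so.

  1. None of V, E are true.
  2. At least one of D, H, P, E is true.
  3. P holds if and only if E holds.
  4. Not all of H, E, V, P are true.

V: False, P: False, H: False, D: True, E: False

  (1) {V, E}: 0 true — none ✓
  (2) {D, H, P, E}: 1 true — at least one ✓
  (3) P=F, E=F — same ✓
  (4) {H, E, V, P}: 0/4 true — not all ✓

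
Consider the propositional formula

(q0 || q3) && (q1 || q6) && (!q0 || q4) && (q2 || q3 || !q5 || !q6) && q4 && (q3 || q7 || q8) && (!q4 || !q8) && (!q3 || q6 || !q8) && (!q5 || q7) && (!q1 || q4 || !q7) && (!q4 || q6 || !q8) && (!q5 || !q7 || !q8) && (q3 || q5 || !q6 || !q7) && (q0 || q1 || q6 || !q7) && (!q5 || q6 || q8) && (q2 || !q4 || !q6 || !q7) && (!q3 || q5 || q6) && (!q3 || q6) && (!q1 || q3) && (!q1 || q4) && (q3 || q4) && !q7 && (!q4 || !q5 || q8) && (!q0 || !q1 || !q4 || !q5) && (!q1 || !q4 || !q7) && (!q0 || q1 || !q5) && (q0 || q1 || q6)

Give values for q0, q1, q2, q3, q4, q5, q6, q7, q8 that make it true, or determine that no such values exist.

q0=T, q1=T, q2=T, q3=T, q4=T, q5=F, q6=T, q7=F, q8=F

Unit clause (q4) forces q4 = True.
In (!q4 || !q8) only !q8 is left, so q8 = False.
Unit clause (!q7) forces q7 = False.
In (!q4 || !q5 || q8) only !q5 is left, so q5 = False.
In (q3 || q7 || q8) only q3 is left, so q3 = True.
In (!q3 || q5 || q6) only q6 is left, so q6 = True.
Set q0 = True.
Set q1 = True.
Set q2 = True.
All clauses satisfied.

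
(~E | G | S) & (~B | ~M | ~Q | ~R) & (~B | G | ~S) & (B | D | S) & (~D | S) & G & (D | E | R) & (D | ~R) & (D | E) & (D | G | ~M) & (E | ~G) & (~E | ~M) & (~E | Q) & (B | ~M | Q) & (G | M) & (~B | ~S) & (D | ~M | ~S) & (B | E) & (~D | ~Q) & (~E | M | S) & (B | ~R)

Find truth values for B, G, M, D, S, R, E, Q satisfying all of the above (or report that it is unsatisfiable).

B=F, G=T, M=F, D=F, S=T, R=F, E=T, Q=T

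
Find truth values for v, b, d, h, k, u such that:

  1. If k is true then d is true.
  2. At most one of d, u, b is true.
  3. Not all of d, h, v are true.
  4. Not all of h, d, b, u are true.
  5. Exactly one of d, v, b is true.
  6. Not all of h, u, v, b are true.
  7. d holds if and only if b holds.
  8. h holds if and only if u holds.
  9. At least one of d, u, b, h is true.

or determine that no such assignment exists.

v = True, b = False, d = False, h = True, k = False, u = True

  (1) k=F ⇒ d: vacuous ✓
  (2) {d, u, b}: 1 true — at most one ✓
  (3) {d, h, v}: 2/3 true — not all ✓
  (4) {h, d, b, u}: 2/4 true — not all ✓
  (5) {d, v, b}: 1 true — exactly one ✓
  (6) {h, u, v, b}: 3/4 true — not all ✓
  (7) d=F, b=F — same ✓
  (8) h=T, u=T — same ✓
  (9) {d, u, b, h}: 2 true — at least one ✓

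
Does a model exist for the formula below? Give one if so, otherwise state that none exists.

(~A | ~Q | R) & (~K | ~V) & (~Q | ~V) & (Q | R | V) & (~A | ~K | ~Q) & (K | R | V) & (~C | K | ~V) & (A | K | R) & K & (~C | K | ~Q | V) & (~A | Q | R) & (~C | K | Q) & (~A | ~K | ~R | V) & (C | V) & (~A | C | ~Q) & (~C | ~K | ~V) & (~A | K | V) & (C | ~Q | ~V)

A: False; R: False; Q: True; V: False; K: True; C: True

Unit clause (K) forces K = True.
In (~K | ~V) only ~V is left, so V = False.
In (C | V) only C is left, so C = True.
Try A = True:
  (~A | ~K | ~Q) forces Q = False.
  (Q | R | V) forces R = True.
  clause (~A | ~K | ~R | V) is falsified — backtrack.
So A = False.
Set R = False.
  then (Q | R | V) forces Q = True.
All clauses satisfied.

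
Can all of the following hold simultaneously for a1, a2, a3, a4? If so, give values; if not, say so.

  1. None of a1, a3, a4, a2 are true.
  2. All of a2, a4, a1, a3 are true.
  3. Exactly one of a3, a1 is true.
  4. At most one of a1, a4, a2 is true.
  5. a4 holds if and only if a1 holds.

No satisfying assignment exists.

Case a1 = True:
  Constraint (1) is violated (a1=T) — contradiction.
Case a1 = False:
  Constraint (2) is violated (a1=F) — contradiction.
Both cases fail — unsatisfiable.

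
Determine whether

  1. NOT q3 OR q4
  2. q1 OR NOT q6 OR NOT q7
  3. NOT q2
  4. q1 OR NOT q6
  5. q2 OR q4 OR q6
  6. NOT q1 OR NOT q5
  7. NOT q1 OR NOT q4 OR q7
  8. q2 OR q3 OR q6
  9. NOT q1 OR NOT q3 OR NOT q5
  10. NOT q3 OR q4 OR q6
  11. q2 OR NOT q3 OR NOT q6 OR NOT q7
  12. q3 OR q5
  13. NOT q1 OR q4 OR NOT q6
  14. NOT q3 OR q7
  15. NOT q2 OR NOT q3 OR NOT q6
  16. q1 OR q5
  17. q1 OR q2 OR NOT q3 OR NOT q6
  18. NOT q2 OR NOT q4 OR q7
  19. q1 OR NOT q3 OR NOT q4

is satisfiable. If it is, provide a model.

q1 = True, q2 = False, q3 = True, q4 = True, q5 = False, q6 = False, q7 = True

Unit clause (NOT q2) forces q2 = False.
Try q1 = False:
  (q1 OR NOT q6) forces q6 = False.
  (q2 OR q4 OR q6) forces q4 = True.
  (q2 OR q3 OR q6) forces q3 = True.
  clause (q1 OR NOT q3 OR NOT q4) is falsified — backtrack.
So q1 = True.
  then (NOT q1 OR NOT q5) forces q5 = False.
  then (q3 OR q5) forces q3 = True.
  then (NOT q3 OR q7) forces q7 = True.
  then (NOT q3 OR q4) forces q4 = True.
  then (q2 OR NOT q3 OR NOT q6 OR NOT q7) forces q6 = False.
All clauses satisfied.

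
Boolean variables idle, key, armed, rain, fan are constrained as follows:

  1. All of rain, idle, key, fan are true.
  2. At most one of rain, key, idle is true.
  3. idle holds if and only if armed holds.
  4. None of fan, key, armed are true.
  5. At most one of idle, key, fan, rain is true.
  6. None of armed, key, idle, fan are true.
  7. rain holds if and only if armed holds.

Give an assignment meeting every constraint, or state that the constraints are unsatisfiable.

Case idle = True:
  Constraint (6) is violated (idle=T) — contradiction.
Case idle = False:
  Constraint (1) is violated (idle=F) — contradiction.
Both cases fail — unsatisfiable.

Unsatisfiable — no assignment works.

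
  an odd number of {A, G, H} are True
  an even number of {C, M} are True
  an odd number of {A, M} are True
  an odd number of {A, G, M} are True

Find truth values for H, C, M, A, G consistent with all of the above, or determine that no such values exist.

H=F, C=F, M=F, A=T, G=F

{A, G, H}: 1 true → odd ✓
{C, M}: 0 true → even ✓
{A, M}: 1 true → odd ✓
{A, G, M}: 1 true → odd ✓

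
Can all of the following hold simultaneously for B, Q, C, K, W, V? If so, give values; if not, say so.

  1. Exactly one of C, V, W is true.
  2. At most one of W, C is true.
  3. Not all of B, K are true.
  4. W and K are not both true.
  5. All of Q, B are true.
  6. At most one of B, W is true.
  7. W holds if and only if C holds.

B = True, Q = True, C = False, K = False, W = False, V = True

  (1) {C, V, W}: 1 true — exactly one ✓
  (2) {W, C}: 0 true — at most one ✓
  (3) {B, K}: 1/2 true — not all ✓
  (4) W=F, K=F — not both ✓
  (5) {Q, B}: all 2 true ✓
  (6) {B, W}: 1 true — at most one ✓
  (7) W=F, C=F — same ✓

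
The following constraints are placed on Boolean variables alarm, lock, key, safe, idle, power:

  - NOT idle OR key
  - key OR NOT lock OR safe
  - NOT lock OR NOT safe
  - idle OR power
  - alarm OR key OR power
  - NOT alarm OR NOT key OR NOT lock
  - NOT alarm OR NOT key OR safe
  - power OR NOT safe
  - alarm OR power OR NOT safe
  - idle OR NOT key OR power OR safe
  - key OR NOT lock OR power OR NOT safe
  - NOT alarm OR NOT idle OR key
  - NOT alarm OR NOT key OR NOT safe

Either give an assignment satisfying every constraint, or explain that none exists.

Set alarm = False.
Set lock = False.
Set key = True.
Set safe = False.
Set idle = True.
Set power = False.
All clauses satisfied.

alarm=F; lock=F; key=T; safe=F; idle=T; power=F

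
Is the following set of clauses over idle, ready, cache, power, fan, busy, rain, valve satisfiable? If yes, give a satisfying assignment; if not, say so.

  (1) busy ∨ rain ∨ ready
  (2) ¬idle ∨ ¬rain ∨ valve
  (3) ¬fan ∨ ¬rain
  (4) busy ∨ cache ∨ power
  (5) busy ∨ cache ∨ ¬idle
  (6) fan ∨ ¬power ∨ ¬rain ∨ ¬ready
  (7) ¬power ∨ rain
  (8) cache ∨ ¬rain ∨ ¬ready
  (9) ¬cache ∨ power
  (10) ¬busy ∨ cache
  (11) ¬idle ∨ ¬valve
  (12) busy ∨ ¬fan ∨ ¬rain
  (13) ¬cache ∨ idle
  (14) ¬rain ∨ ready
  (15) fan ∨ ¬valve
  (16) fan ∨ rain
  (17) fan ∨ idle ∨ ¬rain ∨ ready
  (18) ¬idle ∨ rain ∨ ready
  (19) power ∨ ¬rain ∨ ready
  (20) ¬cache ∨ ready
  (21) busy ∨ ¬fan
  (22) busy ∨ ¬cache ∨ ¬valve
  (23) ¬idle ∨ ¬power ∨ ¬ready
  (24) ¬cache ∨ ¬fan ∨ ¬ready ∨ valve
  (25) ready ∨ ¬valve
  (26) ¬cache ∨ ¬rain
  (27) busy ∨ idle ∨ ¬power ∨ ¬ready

Case power = True:
  (¬power ∨ rain) forces rain = True.
  (¬fan ∨ ¬rain) forces fan = False.
  (fan ∨ ¬power ∨ ¬rain ∨ ¬ready) forces ready = False.
  Clause (¬rain ∨ ready) is falsified — contradiction.
Case power = False:
  (¬cache ∨ power) forces cache = False.
  (busy ∨ cache ∨ power) forces busy = True.
  Clause (¬busy ∨ cache) is falsified — contradiction.
Both cases fail, so the formula is unsatisfiable.

The formula is unsatisfiable.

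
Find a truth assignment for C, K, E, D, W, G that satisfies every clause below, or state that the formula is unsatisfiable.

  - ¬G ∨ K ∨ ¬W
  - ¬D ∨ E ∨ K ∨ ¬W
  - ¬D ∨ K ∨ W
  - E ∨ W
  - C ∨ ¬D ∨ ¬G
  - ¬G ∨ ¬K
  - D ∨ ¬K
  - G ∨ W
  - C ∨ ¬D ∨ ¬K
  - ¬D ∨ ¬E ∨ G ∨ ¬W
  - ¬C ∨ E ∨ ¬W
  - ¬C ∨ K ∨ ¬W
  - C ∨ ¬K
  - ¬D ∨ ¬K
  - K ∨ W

C = False, K = False, E = False, D = False, W = True, G = False

Set C = False.
  then (C ∨ ¬K) forces K = False.
  then (K ∨ W) forces W = True.
  then (¬G ∨ K ∨ ¬W) forces G = False.
Set E = False.
  then (¬D ∨ E ∨ K ∨ ¬W) forces D = False.
All clauses satisfied.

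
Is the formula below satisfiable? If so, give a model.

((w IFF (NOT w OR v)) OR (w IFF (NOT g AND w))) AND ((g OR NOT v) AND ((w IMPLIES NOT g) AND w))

w: True, v: False, g: False

  (w IFF (NOT w OR v)) OR (w IFF (NOT g AND w)) = True
    w IFF (NOT w OR v) = False
      NOT w OR v = False
        NOT w = False
    w IFF (NOT g AND w) = True
      NOT g AND w = True
        NOT g = True
  (g OR NOT v) AND ((w IMPLIES NOT g) AND w) = True
    g OR NOT v = True
      NOT v = True
    (w IMPLIES NOT g) AND w = True
      w IMPLIES NOT g = True
        NOT g = True
Both conjuncts True, so the formula holds.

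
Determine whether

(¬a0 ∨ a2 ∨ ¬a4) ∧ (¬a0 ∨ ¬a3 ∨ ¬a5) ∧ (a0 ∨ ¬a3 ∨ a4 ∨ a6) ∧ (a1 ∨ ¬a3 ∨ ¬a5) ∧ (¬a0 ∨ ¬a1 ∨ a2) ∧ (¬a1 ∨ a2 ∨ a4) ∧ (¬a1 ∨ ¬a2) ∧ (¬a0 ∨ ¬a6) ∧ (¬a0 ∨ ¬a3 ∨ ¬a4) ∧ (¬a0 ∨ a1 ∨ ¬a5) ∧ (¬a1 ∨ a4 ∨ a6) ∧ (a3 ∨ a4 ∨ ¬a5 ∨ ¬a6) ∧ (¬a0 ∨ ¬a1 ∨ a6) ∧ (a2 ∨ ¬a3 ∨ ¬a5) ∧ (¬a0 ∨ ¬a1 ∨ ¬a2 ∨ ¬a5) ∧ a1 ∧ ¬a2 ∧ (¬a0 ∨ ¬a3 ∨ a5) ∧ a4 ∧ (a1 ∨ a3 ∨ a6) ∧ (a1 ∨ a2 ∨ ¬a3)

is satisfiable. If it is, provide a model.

Unit clause (a1) forces a1 = True.
Unit clause (¬a2) forces a2 = False.
Unit clause (a4) forces a4 = True.
In (¬a0 ∨ a2 ∨ ¬a4) only ¬a0 is left, so a0 = False.
Set a3 = False.
Set a5 = False.
Set a6 = False.
All clauses satisfied.

a0=F, a1=T, a2=F, a3=F, a4=T, a5=F, a6=F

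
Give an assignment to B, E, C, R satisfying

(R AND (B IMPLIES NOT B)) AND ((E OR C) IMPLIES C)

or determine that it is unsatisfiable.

B: False, E: False, C: False, R: True

  R AND (B IMPLIES NOT B) = True
    B IMPLIES NOT B = True
      NOT B = True
  (E OR C) IMPLIES C = True
    E OR C = False
Both conjuncts True, so the formula holds.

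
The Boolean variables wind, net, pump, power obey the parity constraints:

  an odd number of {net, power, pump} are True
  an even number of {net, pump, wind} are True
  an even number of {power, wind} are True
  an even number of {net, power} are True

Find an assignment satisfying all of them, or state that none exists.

The formula is unsatisfiable.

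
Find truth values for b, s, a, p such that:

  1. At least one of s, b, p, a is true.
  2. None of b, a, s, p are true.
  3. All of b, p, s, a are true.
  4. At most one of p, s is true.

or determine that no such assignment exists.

Case b = True:
  Constraint (2) is violated (b=T) — contradiction.
Case b = False:
  Constraint (3) is violated (b=F) — contradiction.
Both cases fail — unsatisfiable.

The formula is unsatisfiable.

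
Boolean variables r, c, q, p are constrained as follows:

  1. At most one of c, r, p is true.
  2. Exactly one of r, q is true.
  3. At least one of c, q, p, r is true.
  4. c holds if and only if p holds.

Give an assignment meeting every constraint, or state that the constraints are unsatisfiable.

r: False, c: False, q: True, p: False

  (1) {c, r, p}: 0 true — at most one ✓
  (2) {r, q}: 1 true — exactly one ✓
  (3) {c, q, p, r}: 1 true — at least one ✓
  (4) c=F, p=F — same ✓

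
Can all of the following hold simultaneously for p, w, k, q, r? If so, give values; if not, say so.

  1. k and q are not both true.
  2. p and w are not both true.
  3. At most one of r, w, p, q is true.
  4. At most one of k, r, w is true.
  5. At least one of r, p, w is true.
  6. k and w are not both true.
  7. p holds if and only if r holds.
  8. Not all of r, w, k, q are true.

p = False; w = True; k = False; q = False; r = False

  (1) k=F, q=F — not both ✓
  (2) p=F, w=T — not both ✓
  (3) {r, w, p, q}: 1 true — at most one ✓
  (4) {k, r, w}: 1 true — at most one ✓
  (5) {r, p, w}: 1 true — at least one ✓
  (6) k=F, w=T — not both ✓
  (7) p=F, r=F — same ✓
  (8) {r, w, k, q}: 1/4 true — not all ✓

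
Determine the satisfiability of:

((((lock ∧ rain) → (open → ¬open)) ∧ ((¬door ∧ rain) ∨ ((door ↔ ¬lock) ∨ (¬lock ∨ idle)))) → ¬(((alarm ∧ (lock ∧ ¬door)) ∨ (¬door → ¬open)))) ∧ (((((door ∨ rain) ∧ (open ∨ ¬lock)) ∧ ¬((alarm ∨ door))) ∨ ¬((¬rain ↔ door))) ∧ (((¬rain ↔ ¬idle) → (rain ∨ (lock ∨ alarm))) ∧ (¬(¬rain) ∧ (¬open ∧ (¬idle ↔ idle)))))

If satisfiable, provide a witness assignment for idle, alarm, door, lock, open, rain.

The conjunct ¬idle ↔ idle is unsatisfiable on its own:
  idle=F: evaluates to False.
  idle=T: evaluates to False.
So the whole conjunction is unsatisfiable.

UNSATISFIABLE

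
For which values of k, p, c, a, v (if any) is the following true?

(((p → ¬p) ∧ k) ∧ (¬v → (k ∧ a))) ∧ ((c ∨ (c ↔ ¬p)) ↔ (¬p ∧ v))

k=T, p=F, c=F, a=T, v=F

  ((p → ¬p) ∧ k) ∧ (¬v → (k ∧ a)) = True
    (p → ¬p) ∧ k = True
      p → ¬p = True
        ¬p = True
    ¬v → (k ∧ a) = True
      ¬v = True
      k ∧ a = True
  (c ∨ (c ↔ ¬p)) ↔ (¬p ∧ v) = True
    c ∨ (c ↔ ¬p) = False
      c ↔ ¬p = False
        ¬p = True
    ¬p ∧ v = False
      ¬p = True
Both conjuncts True, so the formula holds.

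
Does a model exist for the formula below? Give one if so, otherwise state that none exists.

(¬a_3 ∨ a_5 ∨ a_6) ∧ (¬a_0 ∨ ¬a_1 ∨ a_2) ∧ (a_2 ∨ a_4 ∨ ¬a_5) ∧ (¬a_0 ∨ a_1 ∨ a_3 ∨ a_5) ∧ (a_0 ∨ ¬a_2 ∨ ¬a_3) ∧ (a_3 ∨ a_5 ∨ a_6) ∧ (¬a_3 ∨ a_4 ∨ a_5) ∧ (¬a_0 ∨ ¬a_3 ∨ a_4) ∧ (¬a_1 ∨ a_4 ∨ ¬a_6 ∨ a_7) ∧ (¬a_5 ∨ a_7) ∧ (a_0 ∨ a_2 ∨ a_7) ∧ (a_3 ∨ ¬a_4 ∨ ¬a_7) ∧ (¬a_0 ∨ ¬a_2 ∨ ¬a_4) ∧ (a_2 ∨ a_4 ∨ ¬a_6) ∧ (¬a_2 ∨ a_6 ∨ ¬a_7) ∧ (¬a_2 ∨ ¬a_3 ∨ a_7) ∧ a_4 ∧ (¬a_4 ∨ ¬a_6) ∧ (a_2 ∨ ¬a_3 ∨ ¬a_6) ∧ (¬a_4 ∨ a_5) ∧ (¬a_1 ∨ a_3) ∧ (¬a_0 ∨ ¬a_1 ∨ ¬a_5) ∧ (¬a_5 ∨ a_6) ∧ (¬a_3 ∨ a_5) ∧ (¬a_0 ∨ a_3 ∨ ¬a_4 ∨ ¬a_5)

No satisfying assignment exists.

Case a_4 = True:
  (¬a_4 ∨ ¬a_6) forces a_6 = False.
  (¬a_4 ∨ a_5) forces a_5 = True.
  Clause (¬a_5 ∨ a_6) is falsified — contradiction.
Case a_4 = False:
  Clause (a_4) is falsified — contradiction.
Both cases fail, so the formula is unsatisfiable.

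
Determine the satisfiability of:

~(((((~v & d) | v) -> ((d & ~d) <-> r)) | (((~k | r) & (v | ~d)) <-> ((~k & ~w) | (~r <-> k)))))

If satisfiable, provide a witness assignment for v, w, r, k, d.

v = True, w = False, r = True, k = True, d = True

  ~(((((~v & d) | v) -> ((d & ~d) <-> r)) | (((~k | r) & (v | ~d)) <-> ((~k & ~w) | (~r <-> k))))) = True
    (((~v & d) | v) -> ((d & ~d) <-> r)) | (((~k | r) & (v | ~d)) <-> ((~k & ~w) | (~r <-> k))) = False
      ((~v & d) | v) -> ((d & ~d) <-> r) = False
        (~v & d) | v = True
          ~v & d = False
            ~v = False
        (d & ~d) <-> r = False
          d & ~d = False
            ~d = False
      ((~k | r) & (v | ~d)) <-> ((~k & ~w) | (~r <-> k)) = False
        (~k | r) & (v | ~d) = True
          ~k | r = True
            ~k = False
          v | ~d = True
            ~d = False
        (~k & ~w) | (~r <-> k) = False
          ~k & ~w = False
            ~k = False
            ~w = True
          ~r <-> k = False
            ~r = False
The formula evaluates to True.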